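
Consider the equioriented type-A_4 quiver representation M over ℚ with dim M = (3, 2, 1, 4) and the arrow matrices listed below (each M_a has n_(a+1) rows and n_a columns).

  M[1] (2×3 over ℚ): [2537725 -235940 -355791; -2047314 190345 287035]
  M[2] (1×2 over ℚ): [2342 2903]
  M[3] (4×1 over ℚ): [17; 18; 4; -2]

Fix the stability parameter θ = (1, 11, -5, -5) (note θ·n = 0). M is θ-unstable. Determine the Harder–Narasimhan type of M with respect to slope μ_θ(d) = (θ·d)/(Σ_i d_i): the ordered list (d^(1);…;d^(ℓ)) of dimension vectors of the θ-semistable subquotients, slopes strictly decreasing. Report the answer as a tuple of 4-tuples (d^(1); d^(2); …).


Interval decomposition of M: I[1,1], I[1,2], I[1,4], I[4,4]^3.
HN type (ℓ=4): μ^(1)=11; μ^(2)=1; μ^(3)=1/2; μ^(4)=-5

((0, 1, 0, 0); (2, 0, 0, 0); (1, 1, 1, 1); (0, 0, 0, 3))


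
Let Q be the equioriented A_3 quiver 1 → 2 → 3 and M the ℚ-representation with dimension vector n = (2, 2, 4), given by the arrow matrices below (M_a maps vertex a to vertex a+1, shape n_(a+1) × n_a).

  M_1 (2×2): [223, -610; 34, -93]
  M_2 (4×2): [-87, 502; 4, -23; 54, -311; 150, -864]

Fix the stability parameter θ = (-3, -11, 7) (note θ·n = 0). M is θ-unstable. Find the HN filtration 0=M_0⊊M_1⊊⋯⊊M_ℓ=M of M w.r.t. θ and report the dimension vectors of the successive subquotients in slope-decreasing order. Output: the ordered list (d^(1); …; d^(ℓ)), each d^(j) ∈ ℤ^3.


Barcode: M ≅ I[1,3]^2, I[3,3]^2. HN layers by μ_θ (2 steps, strictly decreasing):
  μ^(1)=7; μ^(2)=-7

((0, 0, 4); (2, 2, 0))


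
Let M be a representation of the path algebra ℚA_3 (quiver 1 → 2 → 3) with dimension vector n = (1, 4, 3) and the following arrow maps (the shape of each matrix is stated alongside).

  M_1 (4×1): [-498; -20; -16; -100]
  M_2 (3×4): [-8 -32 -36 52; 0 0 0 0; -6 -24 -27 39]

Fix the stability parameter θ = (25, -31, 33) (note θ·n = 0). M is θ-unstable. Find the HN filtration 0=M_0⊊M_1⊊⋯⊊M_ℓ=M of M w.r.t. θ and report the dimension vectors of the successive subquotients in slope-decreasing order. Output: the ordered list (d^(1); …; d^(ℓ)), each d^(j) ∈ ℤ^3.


Via rank(M_{q-1}∘⋯∘M_p): M ≅ I[1,2], I[2,2]^2, I[2,3], I[3,3]^2.
μ_θ-semistable layers: μ^(1)=33; μ^(2)=-3; μ^(3)=-31

((0, 0, 3); (1, 1, 0); (0, 3, 0))


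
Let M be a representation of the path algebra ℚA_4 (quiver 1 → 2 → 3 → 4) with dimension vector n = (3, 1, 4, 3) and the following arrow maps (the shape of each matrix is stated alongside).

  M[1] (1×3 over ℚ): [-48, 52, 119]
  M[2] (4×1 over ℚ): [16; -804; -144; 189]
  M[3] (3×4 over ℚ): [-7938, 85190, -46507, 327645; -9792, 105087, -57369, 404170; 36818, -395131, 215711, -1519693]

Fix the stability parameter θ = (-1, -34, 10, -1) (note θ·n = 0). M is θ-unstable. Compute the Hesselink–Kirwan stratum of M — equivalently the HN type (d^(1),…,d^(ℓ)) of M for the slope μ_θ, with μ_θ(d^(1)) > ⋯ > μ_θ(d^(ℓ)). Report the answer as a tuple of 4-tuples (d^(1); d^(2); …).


Via rank(M_{q-1}∘⋯∘M_p): M ≅ I[1,1]^2, I[1,4], I[3,3], I[3,4]^2.
μ_θ-semistable layers: μ^(1)=10; μ^(2)=9/2; μ^(3)=-1; μ^(4)=-35/2

((0, 0, 1, 0); (0, 0, 3, 3); (2, 0, 0, 0); (1, 1, 0, 0))


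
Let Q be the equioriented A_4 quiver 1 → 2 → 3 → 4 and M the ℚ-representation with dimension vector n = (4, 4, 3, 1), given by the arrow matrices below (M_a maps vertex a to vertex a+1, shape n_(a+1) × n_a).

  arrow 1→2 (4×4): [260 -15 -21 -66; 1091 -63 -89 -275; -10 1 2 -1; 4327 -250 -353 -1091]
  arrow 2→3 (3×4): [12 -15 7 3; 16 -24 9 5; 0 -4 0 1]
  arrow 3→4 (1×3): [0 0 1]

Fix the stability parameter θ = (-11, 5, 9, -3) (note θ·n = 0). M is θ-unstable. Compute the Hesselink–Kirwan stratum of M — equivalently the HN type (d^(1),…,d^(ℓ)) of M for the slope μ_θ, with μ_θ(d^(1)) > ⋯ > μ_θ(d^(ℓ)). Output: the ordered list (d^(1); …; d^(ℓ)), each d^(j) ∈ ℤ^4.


Barcode: M ≅ I[1,2], I[1,3]^2, I[1,4]. HN layers by μ_θ (4 steps, strictly decreasing):
  μ^(1)=9; μ^(2)=5; μ^(3)=11/3; μ^(4)=-11

((0, 0, 2, 0); (0, 3, 0, 0); (0, 1, 1, 1); (4, 0, 0, 0))


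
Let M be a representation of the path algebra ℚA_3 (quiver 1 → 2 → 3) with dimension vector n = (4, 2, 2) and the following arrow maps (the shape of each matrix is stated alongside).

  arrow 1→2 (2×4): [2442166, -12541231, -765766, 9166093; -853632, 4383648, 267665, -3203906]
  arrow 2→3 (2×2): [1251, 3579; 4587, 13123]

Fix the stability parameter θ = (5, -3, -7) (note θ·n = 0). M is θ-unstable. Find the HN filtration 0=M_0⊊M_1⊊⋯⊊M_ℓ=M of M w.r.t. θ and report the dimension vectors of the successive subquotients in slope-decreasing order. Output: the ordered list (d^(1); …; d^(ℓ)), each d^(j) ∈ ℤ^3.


Via rank(M_{q-1}∘⋯∘M_p): M ≅ I[1,1]^2, I[1,2], I[1,3], I[3,3].
μ_θ-semistable layers: μ^(1)=5; μ^(2)=1; μ^(3)=-5/3; μ^(4)=-7

((2, 0, 0); (1, 1, 0); (1, 1, 1); (0, 0, 1))


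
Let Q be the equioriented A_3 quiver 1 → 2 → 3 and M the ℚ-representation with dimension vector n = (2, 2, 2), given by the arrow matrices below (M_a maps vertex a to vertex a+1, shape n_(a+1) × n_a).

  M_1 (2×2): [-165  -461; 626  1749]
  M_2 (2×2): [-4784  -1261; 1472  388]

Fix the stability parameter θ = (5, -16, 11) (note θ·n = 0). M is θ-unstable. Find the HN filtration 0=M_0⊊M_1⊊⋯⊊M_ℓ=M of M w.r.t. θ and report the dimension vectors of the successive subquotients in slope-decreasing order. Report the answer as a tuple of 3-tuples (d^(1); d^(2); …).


Via rank(M_{q-1}∘⋯∘M_p): M ≅ I[1,2], I[1,3], I[3,3].
μ_θ-semistable layers: μ^(1)=11; μ^(2)=-11/2

((0, 0, 2); (2, 2, 0))


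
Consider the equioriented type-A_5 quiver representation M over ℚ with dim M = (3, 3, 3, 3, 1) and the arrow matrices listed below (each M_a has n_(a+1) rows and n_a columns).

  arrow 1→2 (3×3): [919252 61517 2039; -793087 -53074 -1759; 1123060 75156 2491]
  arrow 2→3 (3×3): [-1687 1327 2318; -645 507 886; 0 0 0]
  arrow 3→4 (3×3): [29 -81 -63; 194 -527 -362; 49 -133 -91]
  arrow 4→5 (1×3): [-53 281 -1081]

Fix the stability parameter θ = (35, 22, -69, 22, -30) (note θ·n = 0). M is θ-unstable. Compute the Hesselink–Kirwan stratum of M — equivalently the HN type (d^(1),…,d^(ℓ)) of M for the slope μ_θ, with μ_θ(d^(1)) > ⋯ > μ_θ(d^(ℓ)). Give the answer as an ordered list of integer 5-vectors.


Via rank(M_{q-1}∘⋯∘M_p): M ≅ I[1,2], I[1,4], I[1,5], I[3,3], I[4,4].
μ_θ-semistable layers: μ^(1)=57/2; μ^(2)=22; μ^(3)=-4; μ^(4)=-69

((1, 1, 0, 0, 0); (0, 0, 0, 2, 0); (2, 2, 2, 1, 1); (0, 0, 1, 0, 0))


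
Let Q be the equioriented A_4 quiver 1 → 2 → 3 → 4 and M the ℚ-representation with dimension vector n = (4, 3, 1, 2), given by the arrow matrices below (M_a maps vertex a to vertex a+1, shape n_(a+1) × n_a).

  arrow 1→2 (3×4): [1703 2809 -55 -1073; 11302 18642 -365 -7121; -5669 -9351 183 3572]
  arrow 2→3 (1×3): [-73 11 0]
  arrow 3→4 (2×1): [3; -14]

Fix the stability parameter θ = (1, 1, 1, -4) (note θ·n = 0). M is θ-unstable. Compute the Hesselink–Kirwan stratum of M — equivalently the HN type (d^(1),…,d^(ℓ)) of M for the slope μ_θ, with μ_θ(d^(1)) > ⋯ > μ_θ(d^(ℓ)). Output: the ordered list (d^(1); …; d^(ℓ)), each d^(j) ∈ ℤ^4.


Via rank(M_{q-1}∘⋯∘M_p): M ≅ I[1,1], I[1,2]^2, I[1,4], I[4,4].
μ_θ-semistable layers: μ^(1)=1; μ^(2)=-1/4; μ^(3)=-4

((3, 2, 0, 0); (1, 1, 1, 1); (0, 0, 0, 1))


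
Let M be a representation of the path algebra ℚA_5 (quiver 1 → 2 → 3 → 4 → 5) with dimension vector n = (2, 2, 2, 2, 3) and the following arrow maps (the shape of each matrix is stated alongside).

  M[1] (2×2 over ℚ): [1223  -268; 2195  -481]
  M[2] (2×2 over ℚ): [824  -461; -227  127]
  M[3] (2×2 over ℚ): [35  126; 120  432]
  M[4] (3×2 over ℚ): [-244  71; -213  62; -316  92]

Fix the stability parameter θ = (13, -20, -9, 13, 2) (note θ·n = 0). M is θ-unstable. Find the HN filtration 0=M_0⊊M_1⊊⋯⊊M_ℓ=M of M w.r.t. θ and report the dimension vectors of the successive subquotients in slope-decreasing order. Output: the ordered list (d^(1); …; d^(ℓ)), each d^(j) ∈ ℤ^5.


Interval decomposition of M: I[1,3], I[1,5], I[4,5], I[5,5].
HN type (ℓ=3): μ^(1)=15/2; μ^(2)=2; μ^(3)=-16/3

((0, 0, 0, 2, 2); (0, 0, 0, 0, 1); (2, 2, 2, 0, 0))


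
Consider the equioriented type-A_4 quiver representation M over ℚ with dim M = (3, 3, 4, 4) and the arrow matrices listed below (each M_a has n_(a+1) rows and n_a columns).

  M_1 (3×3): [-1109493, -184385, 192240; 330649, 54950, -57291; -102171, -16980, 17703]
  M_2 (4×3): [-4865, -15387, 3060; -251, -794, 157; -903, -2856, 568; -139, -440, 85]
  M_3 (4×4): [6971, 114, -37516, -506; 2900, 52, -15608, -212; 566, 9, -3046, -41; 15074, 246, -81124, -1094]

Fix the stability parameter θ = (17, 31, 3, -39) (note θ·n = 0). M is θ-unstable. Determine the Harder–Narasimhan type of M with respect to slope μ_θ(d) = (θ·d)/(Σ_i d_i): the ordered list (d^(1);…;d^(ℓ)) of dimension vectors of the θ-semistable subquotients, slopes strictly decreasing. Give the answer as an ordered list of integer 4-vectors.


Via rank(M_{q-1}∘⋯∘M_p): M ≅ I[1,1], I[1,3], I[1,4], I[2,3], I[3,4], I[4,4]^2.
μ_θ-semistable layers: μ^(1)=17; μ^(2)=3; μ^(3)=-18; μ^(4)=-39

((2, 2, 2, 0); (1, 1, 1, 1); (0, 0, 1, 1); (0, 0, 0, 2))


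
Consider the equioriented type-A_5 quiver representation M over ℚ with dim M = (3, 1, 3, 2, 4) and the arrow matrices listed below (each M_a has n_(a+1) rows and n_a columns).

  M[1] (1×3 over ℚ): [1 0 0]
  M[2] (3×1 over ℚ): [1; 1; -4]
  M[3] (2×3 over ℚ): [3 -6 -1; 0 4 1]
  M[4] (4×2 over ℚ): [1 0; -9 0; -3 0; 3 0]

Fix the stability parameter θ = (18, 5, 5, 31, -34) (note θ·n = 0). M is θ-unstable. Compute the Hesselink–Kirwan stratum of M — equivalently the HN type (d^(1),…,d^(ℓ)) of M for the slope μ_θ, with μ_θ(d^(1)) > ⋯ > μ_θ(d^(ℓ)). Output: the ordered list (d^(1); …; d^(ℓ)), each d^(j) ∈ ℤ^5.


Via rank(M_{q-1}∘⋯∘M_p): M ≅ I[1,1]^2, I[1,5], I[3,3], I[3,4], I[5,5]^3.
μ_θ-semistable layers: μ^(1)=31; μ^(2)=18; μ^(3)=5; μ^(4)=-34

((0, 0, 0, 1, 0); (2, 0, 0, 0, 0); (1, 1, 3, 1, 1); (0, 0, 0, 0, 3))


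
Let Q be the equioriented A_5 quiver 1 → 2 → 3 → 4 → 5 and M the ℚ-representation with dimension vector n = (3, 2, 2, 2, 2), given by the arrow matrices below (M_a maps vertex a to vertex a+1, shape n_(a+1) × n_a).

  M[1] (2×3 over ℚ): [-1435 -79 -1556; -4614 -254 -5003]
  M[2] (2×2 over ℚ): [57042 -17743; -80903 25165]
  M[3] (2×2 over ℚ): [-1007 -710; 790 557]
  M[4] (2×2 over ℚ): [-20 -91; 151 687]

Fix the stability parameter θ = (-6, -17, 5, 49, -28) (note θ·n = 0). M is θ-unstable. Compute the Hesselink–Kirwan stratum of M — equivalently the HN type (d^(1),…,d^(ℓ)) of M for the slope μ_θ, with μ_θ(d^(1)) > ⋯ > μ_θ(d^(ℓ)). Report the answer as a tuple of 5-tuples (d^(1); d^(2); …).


Barcode: M ≅ I[1,1], I[1,5]^2. HN layers by μ_θ (4 steps, strictly decreasing):
  μ^(1)=21/2; μ^(2)=5; μ^(3)=-6; μ^(4)=-23/2

((0, 0, 0, 2, 2); (0, 0, 2, 0, 0); (1, 0, 0, 0, 0); (2, 2, 0, 0, 0))


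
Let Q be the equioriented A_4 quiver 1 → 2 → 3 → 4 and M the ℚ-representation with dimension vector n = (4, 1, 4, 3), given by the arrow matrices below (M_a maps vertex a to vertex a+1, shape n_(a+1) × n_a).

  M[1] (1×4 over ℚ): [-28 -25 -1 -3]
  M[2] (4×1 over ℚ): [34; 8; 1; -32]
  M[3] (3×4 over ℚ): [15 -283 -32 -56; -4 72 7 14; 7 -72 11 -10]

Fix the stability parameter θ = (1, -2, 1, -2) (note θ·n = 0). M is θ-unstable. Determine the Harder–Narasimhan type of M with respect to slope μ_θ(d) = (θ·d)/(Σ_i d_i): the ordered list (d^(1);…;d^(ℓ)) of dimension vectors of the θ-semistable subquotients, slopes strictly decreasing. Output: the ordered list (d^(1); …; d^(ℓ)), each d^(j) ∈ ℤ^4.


Via rank(M_{q-1}∘⋯∘M_p): M ≅ I[1,1]^3, I[1,4], I[3,3], I[3,4]^2.
μ_θ-semistable layers: μ^(1)=1; μ^(2)=-1/2

((3, 0, 1, 0); (1, 1, 3, 3))


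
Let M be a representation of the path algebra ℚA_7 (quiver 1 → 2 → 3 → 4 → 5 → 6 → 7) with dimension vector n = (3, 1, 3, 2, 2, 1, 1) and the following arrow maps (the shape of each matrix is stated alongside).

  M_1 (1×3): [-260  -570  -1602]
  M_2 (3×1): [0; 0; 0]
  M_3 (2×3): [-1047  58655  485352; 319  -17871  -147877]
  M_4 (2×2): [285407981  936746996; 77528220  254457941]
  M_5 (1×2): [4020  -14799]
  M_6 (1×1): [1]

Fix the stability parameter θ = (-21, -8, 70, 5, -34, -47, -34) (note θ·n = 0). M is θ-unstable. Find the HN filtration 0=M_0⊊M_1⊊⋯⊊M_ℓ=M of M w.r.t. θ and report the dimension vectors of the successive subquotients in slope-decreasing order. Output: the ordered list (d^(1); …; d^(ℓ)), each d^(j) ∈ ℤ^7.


Via rank(M_{q-1}∘⋯∘M_p): M ≅ I[1,1]^2, I[1,2], I[3,3], I[3,5], I[3,7].
μ_θ-semistable layers: μ^(1)=70; μ^(2)=41/3; μ^(3)=-8; μ^(4)=-21

((0, 0, 1, 0, 0, 0, 0); (0, 0, 1, 1, 1, 0, 0); (0, 1, 1, 1, 1, 1, 1); (3, 0, 0, 0, 0, 0, 0))


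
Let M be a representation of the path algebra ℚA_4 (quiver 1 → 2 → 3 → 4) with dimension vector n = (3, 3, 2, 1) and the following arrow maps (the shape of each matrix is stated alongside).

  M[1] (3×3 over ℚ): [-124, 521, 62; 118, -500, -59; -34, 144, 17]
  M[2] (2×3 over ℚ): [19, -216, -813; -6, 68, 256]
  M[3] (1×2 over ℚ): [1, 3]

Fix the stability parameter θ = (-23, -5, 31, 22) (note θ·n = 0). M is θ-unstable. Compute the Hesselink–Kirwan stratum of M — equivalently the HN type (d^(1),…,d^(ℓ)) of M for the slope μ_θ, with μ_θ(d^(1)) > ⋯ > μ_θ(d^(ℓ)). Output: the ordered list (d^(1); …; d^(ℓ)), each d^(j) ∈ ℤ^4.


Interval decomposition of M: I[1,1], I[1,3], I[1,4], I[2,2].
HN type (ℓ=4): μ^(1)=31; μ^(2)=53/2; μ^(3)=-5; μ^(4)=-23

((0, 0, 1, 0); (0, 0, 1, 1); (0, 3, 0, 0); (3, 0, 0, 0))


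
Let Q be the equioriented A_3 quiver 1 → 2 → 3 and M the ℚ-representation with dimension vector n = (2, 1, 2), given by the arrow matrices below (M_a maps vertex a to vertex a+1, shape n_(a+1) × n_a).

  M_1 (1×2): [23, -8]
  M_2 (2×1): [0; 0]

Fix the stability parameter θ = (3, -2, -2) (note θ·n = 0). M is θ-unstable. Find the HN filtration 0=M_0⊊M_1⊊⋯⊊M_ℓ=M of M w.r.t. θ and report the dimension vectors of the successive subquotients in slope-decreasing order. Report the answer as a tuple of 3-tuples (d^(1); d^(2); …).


Barcode: M ≅ I[1,1], I[1,2], I[3,3]^2. HN layers by μ_θ (3 steps, strictly decreasing):
  μ^(1)=3; μ^(2)=1/2; μ^(3)=-2

((1, 0, 0); (1, 1, 0); (0, 0, 2))


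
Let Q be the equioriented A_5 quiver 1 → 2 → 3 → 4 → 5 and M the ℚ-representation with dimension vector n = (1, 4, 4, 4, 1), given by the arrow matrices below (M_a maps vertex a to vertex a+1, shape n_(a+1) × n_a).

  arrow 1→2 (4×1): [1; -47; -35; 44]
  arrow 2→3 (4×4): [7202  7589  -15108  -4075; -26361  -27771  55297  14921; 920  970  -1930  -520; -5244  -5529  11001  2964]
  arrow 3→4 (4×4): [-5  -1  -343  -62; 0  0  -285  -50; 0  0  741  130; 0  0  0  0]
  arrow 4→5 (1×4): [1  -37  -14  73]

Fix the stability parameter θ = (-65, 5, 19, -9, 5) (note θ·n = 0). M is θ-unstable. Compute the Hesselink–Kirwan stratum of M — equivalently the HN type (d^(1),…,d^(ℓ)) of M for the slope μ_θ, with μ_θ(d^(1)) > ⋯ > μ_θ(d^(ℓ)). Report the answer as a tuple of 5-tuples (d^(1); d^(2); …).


Barcode: M ≅ I[1,3], I[2,2], I[2,3], I[2,5], I[3,4], I[4,4]^2. HN layers by μ_θ (4 steps, strictly decreasing):
  μ^(1)=19; μ^(2)=5; μ^(3)=-9; μ^(4)=-65

((0, 0, 2, 0, 0); (0, 4, 2, 2, 1); (0, 0, 0, 2, 0); (1, 0, 0, 0, 0))


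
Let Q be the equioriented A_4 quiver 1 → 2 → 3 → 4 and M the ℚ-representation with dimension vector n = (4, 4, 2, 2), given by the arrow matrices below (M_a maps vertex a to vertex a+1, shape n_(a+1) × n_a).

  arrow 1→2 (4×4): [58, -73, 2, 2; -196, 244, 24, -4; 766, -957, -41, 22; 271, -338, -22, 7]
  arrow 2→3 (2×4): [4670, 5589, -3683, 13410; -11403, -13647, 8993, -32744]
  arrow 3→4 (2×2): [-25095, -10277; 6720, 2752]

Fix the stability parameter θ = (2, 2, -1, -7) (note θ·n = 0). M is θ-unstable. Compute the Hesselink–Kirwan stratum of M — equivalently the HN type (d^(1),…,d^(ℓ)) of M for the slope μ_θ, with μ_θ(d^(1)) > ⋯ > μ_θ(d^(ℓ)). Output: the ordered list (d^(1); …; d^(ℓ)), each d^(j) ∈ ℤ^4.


Interval decomposition of M: I[1,1], I[1,2], I[1,3], I[1,4], I[2,2], I[4,4].
HN type (ℓ=4): μ^(1)=2; μ^(2)=1; μ^(3)=-1; μ^(4)=-7

((2, 2, 0, 0); (1, 1, 1, 0); (1, 1, 1, 1); (0, 0, 0, 1))


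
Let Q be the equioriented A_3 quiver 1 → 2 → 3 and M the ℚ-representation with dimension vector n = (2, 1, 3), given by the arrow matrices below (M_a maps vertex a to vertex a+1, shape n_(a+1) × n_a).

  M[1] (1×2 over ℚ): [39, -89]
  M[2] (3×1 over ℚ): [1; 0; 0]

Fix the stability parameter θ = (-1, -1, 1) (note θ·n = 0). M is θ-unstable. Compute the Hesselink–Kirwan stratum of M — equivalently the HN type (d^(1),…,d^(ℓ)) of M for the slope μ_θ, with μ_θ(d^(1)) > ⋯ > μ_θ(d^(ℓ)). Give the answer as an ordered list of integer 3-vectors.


Barcode: M ≅ I[1,1], I[1,3], I[3,3]^2. HN layers by μ_θ (2 steps, strictly decreasing):
  μ^(1)=1; μ^(2)=-1

((0, 0, 3); (2, 1, 0))


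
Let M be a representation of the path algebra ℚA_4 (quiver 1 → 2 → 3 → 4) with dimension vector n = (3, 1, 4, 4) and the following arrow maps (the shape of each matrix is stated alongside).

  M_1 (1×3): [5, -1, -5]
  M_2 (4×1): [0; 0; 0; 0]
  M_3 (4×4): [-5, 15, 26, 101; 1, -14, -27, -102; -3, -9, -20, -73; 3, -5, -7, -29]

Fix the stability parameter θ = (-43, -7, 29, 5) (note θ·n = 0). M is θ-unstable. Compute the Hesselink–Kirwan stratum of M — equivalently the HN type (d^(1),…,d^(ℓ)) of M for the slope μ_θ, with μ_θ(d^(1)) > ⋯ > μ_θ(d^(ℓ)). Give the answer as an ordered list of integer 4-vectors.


Barcode: M ≅ I[1,1]^2, I[1,2], I[3,4]^4. HN layers by μ_θ (3 steps, strictly decreasing):
  μ^(1)=17; μ^(2)=-7; μ^(3)=-43

((0, 0, 4, 4); (0, 1, 0, 0); (3, 0, 0, 0))


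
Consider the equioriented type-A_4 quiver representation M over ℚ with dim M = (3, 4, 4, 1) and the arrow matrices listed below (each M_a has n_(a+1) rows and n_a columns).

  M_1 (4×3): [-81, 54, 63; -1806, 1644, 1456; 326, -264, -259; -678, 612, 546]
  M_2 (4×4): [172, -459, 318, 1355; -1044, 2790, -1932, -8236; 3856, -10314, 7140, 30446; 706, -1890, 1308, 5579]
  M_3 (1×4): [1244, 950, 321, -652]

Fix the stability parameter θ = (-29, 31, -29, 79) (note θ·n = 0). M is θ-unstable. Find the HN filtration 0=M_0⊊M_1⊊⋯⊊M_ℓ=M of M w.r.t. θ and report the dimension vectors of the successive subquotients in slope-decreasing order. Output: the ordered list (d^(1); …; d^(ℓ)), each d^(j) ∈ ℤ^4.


Barcode: M ≅ I[1,1], I[1,2]^2, I[2,3], I[2,4], I[3,3]^2. HN layers by μ_θ (4 steps, strictly decreasing):
  μ^(1)=79; μ^(2)=31; μ^(3)=1; μ^(4)=-29

((0, 0, 0, 1); (0, 2, 0, 0); (0, 2, 2, 0); (3, 0, 2, 0))


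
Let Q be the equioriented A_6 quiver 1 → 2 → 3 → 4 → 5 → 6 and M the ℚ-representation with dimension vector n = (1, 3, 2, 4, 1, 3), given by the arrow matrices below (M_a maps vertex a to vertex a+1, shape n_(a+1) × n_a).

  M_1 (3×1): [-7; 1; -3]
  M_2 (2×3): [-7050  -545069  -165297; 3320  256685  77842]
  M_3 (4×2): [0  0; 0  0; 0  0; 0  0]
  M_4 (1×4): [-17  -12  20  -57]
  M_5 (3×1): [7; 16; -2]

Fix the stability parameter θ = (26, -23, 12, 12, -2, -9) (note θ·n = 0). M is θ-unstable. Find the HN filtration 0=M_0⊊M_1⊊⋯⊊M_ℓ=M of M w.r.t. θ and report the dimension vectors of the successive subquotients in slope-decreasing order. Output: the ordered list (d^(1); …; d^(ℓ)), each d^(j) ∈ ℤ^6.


Interval decomposition of M: I[1,3], I[2,2], I[2,3], I[4,4]^3, I[4,6], I[6,6]^2.
HN type (ℓ=5): μ^(1)=12; μ^(2)=3/2; μ^(3)=1/3; μ^(4)=-9; μ^(5)=-23

((0, 0, 2, 3, 0, 0); (1, 1, 0, 0, 0, 0); (0, 0, 0, 1, 1, 1); (0, 0, 0, 0, 0, 2); (0, 2, 0, 0, 0, 0))


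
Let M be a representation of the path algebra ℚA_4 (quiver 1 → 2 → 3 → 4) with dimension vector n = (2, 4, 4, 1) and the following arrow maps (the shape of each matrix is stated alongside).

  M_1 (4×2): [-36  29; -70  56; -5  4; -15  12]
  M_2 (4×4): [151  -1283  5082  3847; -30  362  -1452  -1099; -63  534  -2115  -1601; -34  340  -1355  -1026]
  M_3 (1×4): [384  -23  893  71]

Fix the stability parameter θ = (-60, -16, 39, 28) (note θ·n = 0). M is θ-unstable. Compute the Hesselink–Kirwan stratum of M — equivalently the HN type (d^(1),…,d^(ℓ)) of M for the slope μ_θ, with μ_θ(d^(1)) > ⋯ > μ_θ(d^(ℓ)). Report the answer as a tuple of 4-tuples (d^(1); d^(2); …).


Barcode: M ≅ I[1,3], I[1,4], I[2,3]^2. HN layers by μ_θ (4 steps, strictly decreasing):
  μ^(1)=39; μ^(2)=67/2; μ^(3)=-16; μ^(4)=-60

((0, 0, 3, 0); (0, 0, 1, 1); (0, 4, 0, 0); (2, 0, 0, 0))


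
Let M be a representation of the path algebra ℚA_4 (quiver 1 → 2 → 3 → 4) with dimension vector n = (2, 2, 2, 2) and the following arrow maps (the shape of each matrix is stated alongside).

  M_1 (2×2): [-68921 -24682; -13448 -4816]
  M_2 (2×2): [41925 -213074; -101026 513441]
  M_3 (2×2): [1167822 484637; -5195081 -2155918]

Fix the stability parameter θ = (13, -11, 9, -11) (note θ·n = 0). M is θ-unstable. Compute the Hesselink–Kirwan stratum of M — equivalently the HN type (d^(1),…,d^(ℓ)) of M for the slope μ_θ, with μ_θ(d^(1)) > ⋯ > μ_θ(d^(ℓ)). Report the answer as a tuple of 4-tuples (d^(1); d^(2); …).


Via rank(M_{q-1}∘⋯∘M_p): M ≅ I[1,1], I[1,4], I[2,4].
μ_θ-semistable layers: μ^(1)=13; μ^(2)=0; μ^(3)=-1; μ^(4)=-11

((1, 0, 0, 0); (1, 1, 1, 1); (0, 0, 1, 1); (0, 1, 0, 0))


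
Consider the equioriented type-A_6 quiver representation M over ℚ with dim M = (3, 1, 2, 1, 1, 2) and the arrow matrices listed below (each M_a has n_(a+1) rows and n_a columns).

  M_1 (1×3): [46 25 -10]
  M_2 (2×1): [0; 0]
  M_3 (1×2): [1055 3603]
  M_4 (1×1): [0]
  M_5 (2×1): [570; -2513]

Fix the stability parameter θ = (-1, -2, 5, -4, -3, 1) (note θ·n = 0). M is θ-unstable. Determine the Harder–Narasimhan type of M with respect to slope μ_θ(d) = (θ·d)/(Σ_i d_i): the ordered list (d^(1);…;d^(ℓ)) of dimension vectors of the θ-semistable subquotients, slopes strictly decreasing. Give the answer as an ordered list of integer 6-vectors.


Barcode: M ≅ I[1,1]^2, I[1,2], I[3,3], I[3,4], I[5,6], I[6,6]. HN layers by μ_θ (6 steps, strictly decreasing):
  μ^(1)=5; μ^(2)=1; μ^(3)=1/2; μ^(4)=-1; μ^(5)=-3/2; μ^(6)=-3

((0, 0, 1, 0, 0, 0); (0, 0, 0, 0, 0, 2); (0, 0, 1, 1, 0, 0); (2, 0, 0, 0, 0, 0); (1, 1, 0, 0, 0, 0); (0, 0, 0, 0, 1, 0))


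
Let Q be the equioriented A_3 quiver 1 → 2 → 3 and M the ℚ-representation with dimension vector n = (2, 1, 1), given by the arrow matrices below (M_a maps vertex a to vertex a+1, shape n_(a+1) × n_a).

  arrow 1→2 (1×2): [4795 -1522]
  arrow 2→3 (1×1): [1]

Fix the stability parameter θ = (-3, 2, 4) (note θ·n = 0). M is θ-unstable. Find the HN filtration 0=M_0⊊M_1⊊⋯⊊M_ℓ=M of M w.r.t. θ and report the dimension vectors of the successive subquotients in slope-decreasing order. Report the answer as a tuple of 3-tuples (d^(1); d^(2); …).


Barcode: M ≅ I[1,1], I[1,3]. HN layers by μ_θ (3 steps, strictly decreasing):
  μ^(1)=4; μ^(2)=2; μ^(3)=-3

((0, 0, 1); (0, 1, 0); (2, 0, 0))


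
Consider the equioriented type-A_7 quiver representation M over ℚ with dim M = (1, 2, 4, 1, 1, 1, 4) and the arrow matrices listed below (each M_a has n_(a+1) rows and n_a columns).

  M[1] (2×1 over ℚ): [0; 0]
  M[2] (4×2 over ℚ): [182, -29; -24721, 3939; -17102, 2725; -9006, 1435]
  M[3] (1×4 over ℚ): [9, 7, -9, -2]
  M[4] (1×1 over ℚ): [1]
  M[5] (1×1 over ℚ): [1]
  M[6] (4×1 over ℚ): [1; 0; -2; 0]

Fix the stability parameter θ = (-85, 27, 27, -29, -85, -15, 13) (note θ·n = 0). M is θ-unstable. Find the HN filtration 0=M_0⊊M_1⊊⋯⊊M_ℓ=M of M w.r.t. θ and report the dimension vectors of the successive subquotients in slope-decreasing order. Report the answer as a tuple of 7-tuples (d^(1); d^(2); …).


Interval decomposition of M: I[1,1], I[2,3], I[2,7], I[3,3]^2, I[7,7]^3.
HN type (ℓ=4): μ^(1)=27; μ^(2)=13; μ^(3)=-15; μ^(4)=-85

((0, 1, 3, 0, 0, 0, 0); (0, 0, 0, 0, 0, 0, 4); (0, 1, 1, 1, 1, 1, 0); (1, 0, 0, 0, 0, 0, 0))


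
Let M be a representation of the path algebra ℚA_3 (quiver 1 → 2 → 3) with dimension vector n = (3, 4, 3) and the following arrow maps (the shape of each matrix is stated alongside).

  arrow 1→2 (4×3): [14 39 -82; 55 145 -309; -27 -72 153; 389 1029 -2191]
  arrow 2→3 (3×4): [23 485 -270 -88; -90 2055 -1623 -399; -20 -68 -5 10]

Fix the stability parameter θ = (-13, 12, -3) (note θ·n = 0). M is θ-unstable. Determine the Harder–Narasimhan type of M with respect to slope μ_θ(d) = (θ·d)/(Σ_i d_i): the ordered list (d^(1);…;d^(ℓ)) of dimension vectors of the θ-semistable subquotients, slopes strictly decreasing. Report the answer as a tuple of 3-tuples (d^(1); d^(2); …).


Barcode: M ≅ I[1,1], I[1,2], I[1,3], I[2,3]^2. HN layers by μ_θ (3 steps, strictly decreasing):
  μ^(1)=12; μ^(2)=9/2; μ^(3)=-13

((0, 1, 0); (0, 3, 3); (3, 0, 0))


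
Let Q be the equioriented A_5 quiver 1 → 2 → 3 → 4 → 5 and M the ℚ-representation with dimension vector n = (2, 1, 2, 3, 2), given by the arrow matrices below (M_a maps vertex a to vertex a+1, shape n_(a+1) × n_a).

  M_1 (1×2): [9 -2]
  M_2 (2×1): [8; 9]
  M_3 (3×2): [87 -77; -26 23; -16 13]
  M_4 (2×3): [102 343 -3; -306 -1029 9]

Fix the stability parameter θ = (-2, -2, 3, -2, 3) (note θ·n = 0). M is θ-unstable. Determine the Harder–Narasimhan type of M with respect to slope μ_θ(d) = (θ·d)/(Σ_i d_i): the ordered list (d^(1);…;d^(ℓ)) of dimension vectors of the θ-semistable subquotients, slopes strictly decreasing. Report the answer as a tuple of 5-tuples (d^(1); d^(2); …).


Interval decomposition of M: I[1,1], I[1,5], I[3,4], I[4,4], I[5,5].
HN type (ℓ=3): μ^(1)=3; μ^(2)=1/2; μ^(3)=-2

((0, 0, 0, 0, 2); (0, 0, 2, 2, 0); (2, 1, 0, 1, 0))


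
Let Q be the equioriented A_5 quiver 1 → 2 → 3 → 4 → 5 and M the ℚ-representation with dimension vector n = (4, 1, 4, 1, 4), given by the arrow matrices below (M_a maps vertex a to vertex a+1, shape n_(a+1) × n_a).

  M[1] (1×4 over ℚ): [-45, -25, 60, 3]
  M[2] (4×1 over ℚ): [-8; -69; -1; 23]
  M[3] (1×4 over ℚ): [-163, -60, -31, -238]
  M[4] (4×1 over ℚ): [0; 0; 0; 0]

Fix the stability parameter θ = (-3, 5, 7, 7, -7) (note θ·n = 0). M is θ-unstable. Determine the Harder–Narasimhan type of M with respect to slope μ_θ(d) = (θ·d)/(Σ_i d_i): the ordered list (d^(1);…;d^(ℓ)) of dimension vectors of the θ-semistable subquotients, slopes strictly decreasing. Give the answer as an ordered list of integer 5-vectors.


Via rank(M_{q-1}∘⋯∘M_p): M ≅ I[1,1]^3, I[1,4], I[3,3]^3, I[5,5]^4.
μ_θ-semistable layers: μ^(1)=7; μ^(2)=5; μ^(3)=-3; μ^(4)=-7

((0, 0, 4, 1, 0); (0, 1, 0, 0, 0); (4, 0, 0, 0, 0); (0, 0, 0, 0, 4))


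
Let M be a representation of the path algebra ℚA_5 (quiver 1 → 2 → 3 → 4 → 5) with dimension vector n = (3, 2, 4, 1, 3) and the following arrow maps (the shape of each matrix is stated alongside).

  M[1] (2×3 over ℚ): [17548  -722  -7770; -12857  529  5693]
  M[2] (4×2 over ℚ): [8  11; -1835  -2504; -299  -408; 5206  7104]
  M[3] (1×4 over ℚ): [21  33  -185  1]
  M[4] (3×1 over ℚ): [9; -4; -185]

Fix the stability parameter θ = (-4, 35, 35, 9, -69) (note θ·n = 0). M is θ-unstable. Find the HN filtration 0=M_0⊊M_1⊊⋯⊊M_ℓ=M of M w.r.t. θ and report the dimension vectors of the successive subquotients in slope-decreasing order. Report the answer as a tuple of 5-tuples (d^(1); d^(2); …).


Barcode: M ≅ I[1,1], I[1,3], I[1,5], I[3,3]^2, I[5,5]^2. HN layers by μ_θ (4 steps, strictly decreasing):
  μ^(1)=35; μ^(2)=5/2; μ^(3)=-4; μ^(4)=-69

((0, 1, 3, 0, 0); (0, 1, 1, 1, 1); (3, 0, 0, 0, 0); (0, 0, 0, 0, 2))


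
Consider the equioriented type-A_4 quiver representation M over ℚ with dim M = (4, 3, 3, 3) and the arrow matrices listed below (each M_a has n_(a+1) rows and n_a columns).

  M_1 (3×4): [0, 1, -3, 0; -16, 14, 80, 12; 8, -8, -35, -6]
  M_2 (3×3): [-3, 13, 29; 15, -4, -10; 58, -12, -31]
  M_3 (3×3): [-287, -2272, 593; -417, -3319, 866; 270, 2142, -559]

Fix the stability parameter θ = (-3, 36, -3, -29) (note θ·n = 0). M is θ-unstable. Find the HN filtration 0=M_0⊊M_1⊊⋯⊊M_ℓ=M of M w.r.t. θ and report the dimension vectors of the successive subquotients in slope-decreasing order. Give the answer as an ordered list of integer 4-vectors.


Via rank(M_{q-1}∘⋯∘M_p): M ≅ I[1,1], I[1,4]^3.
μ_θ-semistable layers: μ^(1)=4/3; μ^(2)=-3

((0, 3, 3, 3); (4, 0, 0, 0))


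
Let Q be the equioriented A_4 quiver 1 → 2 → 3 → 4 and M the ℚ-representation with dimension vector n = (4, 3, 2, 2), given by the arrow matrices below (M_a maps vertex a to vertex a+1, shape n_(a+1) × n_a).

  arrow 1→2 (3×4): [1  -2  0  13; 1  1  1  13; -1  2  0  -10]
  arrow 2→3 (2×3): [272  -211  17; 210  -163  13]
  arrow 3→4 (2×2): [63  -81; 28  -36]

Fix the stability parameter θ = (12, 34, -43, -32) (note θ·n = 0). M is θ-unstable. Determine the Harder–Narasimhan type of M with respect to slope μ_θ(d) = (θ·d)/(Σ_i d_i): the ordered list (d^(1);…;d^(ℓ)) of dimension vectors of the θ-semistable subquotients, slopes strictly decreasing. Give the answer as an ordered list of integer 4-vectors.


Barcode: M ≅ I[1,1], I[1,2], I[1,3], I[1,4], I[4,4]. HN layers by μ_θ (5 steps, strictly decreasing):
  μ^(1)=34; μ^(2)=12; μ^(3)=1; μ^(4)=-29/4; μ^(5)=-32

((0, 1, 0, 0); (2, 0, 0, 0); (1, 1, 1, 0); (1, 1, 1, 1); (0, 0, 0, 1))


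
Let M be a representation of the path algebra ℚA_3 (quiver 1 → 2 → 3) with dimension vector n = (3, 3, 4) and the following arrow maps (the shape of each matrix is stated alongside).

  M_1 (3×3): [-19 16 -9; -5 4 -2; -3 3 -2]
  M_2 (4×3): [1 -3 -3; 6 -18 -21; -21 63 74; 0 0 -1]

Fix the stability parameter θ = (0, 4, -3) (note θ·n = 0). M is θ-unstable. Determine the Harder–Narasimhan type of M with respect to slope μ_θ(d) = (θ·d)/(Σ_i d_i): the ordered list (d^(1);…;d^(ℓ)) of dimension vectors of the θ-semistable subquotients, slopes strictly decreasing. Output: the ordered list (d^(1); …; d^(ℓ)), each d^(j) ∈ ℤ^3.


Via rank(M_{q-1}∘⋯∘M_p): M ≅ I[1,2], I[1,3]^2, I[3,3]^2.
μ_θ-semistable layers: μ^(1)=4; μ^(2)=1/2; μ^(3)=0; μ^(4)=-3

((0, 1, 0); (0, 2, 2); (3, 0, 0); (0, 0, 2))


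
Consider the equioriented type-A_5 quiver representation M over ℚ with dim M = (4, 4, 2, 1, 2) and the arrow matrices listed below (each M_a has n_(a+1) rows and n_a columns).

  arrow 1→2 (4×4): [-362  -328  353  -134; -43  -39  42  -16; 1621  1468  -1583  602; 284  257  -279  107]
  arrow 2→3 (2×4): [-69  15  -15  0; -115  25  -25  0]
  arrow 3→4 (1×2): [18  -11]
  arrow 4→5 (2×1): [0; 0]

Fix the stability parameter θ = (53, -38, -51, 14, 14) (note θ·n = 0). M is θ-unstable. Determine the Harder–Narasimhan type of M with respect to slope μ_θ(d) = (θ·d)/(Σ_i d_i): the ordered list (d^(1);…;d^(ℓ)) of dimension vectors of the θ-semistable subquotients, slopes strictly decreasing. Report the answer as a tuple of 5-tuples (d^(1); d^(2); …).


Via rank(M_{q-1}∘⋯∘M_p): M ≅ I[1,2]^3, I[1,4], I[3,3], I[5,5]^2.
μ_θ-semistable layers: μ^(1)=14; μ^(2)=15/2; μ^(3)=-12; μ^(4)=-51

((0, 0, 0, 1, 2); (3, 3, 0, 0, 0); (1, 1, 1, 0, 0); (0, 0, 1, 0, 0))


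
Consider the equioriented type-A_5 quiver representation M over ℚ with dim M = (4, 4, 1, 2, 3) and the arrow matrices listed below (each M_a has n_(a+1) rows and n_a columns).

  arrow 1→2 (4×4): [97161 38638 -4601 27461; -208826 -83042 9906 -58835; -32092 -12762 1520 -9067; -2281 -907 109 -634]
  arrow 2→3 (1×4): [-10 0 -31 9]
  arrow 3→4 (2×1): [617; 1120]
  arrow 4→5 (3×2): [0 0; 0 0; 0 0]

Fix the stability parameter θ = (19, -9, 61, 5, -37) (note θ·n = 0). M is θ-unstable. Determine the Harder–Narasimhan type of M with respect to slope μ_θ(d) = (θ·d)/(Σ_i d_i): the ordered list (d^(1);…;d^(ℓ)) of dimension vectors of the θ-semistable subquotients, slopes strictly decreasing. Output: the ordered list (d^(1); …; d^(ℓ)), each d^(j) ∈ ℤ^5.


Interval decomposition of M: I[1,2]^3, I[1,4], I[4,4], I[5,5]^3.
HN type (ℓ=3): μ^(1)=33; μ^(2)=5; μ^(3)=-37

((0, 0, 1, 1, 0); (4, 4, 0, 1, 0); (0, 0, 0, 0, 3))


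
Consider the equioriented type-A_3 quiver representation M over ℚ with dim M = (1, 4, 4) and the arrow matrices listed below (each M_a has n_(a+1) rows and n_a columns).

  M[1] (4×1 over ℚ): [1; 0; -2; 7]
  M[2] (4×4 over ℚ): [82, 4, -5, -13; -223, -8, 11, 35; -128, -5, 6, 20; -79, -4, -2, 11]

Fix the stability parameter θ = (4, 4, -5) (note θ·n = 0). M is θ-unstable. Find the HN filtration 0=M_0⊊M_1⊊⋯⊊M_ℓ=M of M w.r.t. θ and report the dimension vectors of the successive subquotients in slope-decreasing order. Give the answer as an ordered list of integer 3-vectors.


Via rank(M_{q-1}∘⋯∘M_p): M ≅ I[1,3], I[2,3]^3.
μ_θ-semistable layers: μ^(1)=1; μ^(2)=-1/2

((1, 1, 1); (0, 3, 3))


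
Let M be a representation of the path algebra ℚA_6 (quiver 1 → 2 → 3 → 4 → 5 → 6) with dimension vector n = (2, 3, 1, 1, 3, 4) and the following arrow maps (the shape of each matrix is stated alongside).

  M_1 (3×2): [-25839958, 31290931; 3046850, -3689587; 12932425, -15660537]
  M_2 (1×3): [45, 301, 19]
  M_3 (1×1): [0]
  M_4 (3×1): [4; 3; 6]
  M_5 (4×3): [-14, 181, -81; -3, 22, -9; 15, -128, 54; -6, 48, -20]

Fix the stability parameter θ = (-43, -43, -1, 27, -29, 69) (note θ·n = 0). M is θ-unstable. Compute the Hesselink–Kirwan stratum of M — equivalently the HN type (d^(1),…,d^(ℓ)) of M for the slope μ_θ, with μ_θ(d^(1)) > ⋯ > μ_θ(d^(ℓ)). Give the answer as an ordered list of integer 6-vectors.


Interval decomposition of M: I[1,2], I[1,3], I[2,2], I[4,6], I[5,6]^2, I[6,6].
HN type (ℓ=4): μ^(1)=69; μ^(2)=-1; μ^(3)=-29; μ^(4)=-43

((0, 0, 0, 0, 0, 4); (0, 0, 1, 1, 1, 0); (0, 0, 0, 0, 2, 0); (2, 3, 0, 0, 0, 0))


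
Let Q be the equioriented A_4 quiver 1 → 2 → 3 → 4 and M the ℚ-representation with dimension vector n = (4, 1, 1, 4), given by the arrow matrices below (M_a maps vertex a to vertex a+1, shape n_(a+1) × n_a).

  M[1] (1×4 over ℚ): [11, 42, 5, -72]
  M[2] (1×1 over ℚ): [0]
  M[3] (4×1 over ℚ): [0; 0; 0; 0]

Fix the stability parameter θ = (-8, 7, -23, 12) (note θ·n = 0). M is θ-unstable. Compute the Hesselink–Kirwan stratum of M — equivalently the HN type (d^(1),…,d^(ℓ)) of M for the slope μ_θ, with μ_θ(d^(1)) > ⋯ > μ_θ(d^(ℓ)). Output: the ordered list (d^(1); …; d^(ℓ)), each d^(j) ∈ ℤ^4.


Via rank(M_{q-1}∘⋯∘M_p): M ≅ I[1,1]^3, I[1,2], I[3,3], I[4,4]^4.
μ_θ-semistable layers: μ^(1)=12; μ^(2)=7; μ^(3)=-8; μ^(4)=-23

((0, 0, 0, 4); (0, 1, 0, 0); (4, 0, 0, 0); (0, 0, 1, 0))


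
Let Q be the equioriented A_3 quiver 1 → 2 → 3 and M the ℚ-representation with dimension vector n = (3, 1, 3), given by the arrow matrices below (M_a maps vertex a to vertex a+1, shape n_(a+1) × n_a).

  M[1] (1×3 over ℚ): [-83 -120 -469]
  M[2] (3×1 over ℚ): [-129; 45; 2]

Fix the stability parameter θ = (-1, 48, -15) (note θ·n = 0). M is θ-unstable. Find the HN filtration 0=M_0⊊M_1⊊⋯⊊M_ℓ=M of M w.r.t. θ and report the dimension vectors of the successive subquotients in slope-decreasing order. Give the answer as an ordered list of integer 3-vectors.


Interval decomposition of M: I[1,1]^2, I[1,3], I[3,3]^2.
HN type (ℓ=3): μ^(1)=33/2; μ^(2)=-1; μ^(3)=-15

((0, 1, 1); (3, 0, 0); (0, 0, 2))


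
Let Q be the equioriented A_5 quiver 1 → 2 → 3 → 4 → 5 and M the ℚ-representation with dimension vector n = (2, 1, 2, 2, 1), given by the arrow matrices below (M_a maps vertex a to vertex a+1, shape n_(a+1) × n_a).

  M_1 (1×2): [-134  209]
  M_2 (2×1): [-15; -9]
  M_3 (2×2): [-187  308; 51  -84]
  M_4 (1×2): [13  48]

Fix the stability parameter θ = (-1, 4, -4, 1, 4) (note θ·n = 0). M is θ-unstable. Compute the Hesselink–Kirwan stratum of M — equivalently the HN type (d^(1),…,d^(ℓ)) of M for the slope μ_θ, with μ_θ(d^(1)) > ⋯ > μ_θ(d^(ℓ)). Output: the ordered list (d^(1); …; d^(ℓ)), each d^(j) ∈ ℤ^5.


Via rank(M_{q-1}∘⋯∘M_p): M ≅ I[1,1], I[1,5], I[3,3], I[4,4].
μ_θ-semistable layers: μ^(1)=4; μ^(2)=1; μ^(3)=0; μ^(4)=-1; μ^(5)=-4

((0, 0, 0, 0, 1); (0, 0, 0, 2, 0); (0, 1, 1, 0, 0); (2, 0, 0, 0, 0); (0, 0, 1, 0, 0))


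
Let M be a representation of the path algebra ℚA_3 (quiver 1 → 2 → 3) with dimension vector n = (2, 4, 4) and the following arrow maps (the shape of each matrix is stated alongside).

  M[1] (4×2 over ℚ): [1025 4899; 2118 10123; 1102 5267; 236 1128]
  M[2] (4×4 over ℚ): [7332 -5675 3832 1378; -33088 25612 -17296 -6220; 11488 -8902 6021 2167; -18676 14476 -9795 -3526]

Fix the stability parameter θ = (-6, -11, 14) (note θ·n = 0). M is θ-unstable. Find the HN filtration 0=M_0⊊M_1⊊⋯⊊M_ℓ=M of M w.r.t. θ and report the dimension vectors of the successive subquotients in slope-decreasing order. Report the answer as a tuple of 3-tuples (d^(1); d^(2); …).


Via rank(M_{q-1}∘⋯∘M_p): M ≅ I[1,2], I[1,3], I[2,3]^2, I[3,3].
μ_θ-semistable layers: μ^(1)=14; μ^(2)=-17/2; μ^(3)=-11

((0, 0, 4); (2, 2, 0); (0, 2, 0))


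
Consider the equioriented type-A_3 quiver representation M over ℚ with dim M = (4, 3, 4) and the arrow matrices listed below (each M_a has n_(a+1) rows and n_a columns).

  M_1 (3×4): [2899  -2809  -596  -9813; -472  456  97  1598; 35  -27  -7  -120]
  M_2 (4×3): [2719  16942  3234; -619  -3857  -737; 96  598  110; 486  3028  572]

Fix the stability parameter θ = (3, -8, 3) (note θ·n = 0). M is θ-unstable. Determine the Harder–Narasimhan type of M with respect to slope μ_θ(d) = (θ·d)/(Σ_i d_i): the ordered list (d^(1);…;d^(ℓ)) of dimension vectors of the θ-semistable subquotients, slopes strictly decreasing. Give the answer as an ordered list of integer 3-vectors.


Barcode: M ≅ I[1,1], I[1,2], I[1,3]^2, I[3,3]^2. HN layers by μ_θ (2 steps, strictly decreasing):
  μ^(1)=3; μ^(2)=-5/2

((1, 0, 4); (3, 3, 0))


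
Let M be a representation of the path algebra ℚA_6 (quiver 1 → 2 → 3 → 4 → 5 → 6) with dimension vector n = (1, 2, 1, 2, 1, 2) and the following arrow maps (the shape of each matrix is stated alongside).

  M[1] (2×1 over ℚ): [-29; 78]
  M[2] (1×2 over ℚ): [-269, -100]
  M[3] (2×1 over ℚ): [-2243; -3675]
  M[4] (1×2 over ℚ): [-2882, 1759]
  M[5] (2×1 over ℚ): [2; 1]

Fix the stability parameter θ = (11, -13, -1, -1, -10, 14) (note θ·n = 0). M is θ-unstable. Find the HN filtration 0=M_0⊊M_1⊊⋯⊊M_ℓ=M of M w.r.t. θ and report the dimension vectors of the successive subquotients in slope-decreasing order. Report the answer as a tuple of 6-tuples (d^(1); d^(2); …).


Via rank(M_{q-1}∘⋯∘M_p): M ≅ I[1,6], I[2,2], I[4,4], I[6,6].
μ_θ-semistable layers: μ^(1)=14; μ^(2)=-1; μ^(3)=-14/5; μ^(4)=-13

((0, 0, 0, 0, 0, 2); (0, 0, 0, 1, 0, 0); (1, 1, 1, 1, 1, 0); (0, 1, 0, 0, 0, 0))


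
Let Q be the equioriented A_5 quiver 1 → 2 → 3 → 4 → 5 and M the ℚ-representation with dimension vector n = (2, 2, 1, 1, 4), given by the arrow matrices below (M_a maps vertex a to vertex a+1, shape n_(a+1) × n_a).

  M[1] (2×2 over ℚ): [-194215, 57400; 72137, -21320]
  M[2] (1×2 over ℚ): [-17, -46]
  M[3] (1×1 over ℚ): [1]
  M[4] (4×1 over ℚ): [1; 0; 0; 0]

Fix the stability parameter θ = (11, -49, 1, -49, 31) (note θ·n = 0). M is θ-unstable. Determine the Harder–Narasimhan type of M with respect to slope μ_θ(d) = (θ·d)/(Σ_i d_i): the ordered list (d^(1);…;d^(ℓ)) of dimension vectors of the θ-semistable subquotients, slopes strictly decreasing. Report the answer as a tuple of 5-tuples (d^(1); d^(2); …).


Barcode: M ≅ I[1,1], I[1,5], I[2,2], I[5,5]^3. HN layers by μ_θ (4 steps, strictly decreasing):
  μ^(1)=31; μ^(2)=11; μ^(3)=-43/2; μ^(4)=-49

((0, 0, 0, 0, 4); (1, 0, 0, 0, 0); (1, 1, 1, 1, 0); (0, 1, 0, 0, 0))
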